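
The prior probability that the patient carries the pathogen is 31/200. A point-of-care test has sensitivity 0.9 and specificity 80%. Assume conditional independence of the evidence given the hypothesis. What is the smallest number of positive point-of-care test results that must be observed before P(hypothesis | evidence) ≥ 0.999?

6

Prior odds = 0.155/0.845 = 31/169.
False-positive rate = 1 − 0.8 = 0.2; likelihood ratio of a positive = 0.9/0.2 = 4.5.
Target posterior odds = 0.999/0.001 = 999.
Need (31/169) × 4.5ⁿ ≥ 999, i.e. 4.5ⁿ ≥ 168831/31.
4.5⁵ = 1845.28125 falls short of 168831/31 but 4.5⁶ = 8303.765625 reaches it, so n = 6.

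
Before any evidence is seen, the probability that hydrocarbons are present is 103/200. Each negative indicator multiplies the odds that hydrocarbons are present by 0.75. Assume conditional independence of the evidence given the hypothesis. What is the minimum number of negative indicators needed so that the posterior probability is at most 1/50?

14

Prior odds: 0.515 ÷ 0.485 = 103/97.
Likelihood ratio per negative indicator = 0.75.
Target odds: 0.02 ÷ 0.98 = 1/49.
Need (103/97) × 0.75ⁿ ≤ 1/49, i.e. 0.75ⁿ ≤ 97/5047.
0.75¹³ = 1594323/67108864 is still above 97/5047 but 0.75¹⁴ = 4782969/268435456 is at or below it, so n = 14.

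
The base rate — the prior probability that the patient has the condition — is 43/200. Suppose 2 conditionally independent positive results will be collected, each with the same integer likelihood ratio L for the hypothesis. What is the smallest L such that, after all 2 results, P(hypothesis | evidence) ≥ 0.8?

4

Prior odds = 0.215/0.785 = 43/157.
Target odds = 0.8/0.2 = 4.
Need L² ≥ 4 ÷ (43/157) = 628/43.
3² = 9 < 628/43 ≤ 16 = 4², so L = 4.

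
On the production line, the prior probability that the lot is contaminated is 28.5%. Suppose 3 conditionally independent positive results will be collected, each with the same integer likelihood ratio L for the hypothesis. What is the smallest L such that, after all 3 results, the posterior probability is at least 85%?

3

Prior odds = 0.285/0.715 = 57/143.
Target odds = 0.85/0.15 = 17/3.
Need L³ ≥ 17/3 ÷ (57/143) = 2431/171.
2³ = 8 < 2431/171 ≤ 27 = 3³, so L = 3.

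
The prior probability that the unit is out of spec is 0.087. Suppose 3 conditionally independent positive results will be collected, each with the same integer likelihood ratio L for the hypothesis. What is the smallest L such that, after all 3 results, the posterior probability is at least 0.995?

13

Prior odds = 0.087/0.913 = 87/913.
Target odds = 0.995/0.005 = 199.
Need L³ ≥ 199 ÷ (87/913) = 181687/87.
12³ = 1728 < 181687/87 ≤ 2197 = 13³, so L = 13.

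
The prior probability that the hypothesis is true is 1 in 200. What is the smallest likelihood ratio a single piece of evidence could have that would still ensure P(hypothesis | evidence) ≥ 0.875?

Prior odds = 0.005/0.995 = 1/199.
Target odds = 0.875/0.125 = 7.
Required Bayes factor = 7 ÷ (1/199) = 1393.

1393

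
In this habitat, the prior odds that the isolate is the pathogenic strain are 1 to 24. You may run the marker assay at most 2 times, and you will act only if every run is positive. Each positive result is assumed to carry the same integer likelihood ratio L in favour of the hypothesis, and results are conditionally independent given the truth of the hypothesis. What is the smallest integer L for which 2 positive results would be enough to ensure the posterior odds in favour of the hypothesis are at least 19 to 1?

Prior odds = 1/24.
Target odds = 19.
Need L² ≥ 19 ÷ (1/24) = 456.
21² = 441 < 456 ≤ 484 = 22², so L = 22.

22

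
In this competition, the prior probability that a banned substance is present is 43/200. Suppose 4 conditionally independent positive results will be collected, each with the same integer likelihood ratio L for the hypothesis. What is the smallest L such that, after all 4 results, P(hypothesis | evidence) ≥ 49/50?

Prior odds = 0.215/0.785 = 43/157.
Target odds = 0.98/0.02 = 49.
Need L⁴ ≥ 49 ÷ (43/157) = 7693/43.
3⁴ = 81 < 7693/43 ≤ 256 = 4⁴, so L = 4.

4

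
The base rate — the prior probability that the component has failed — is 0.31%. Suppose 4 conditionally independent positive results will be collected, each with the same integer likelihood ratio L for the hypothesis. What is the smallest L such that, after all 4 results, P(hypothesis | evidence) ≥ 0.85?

Prior odds = 0.0031/0.9969 = 31/9969.
Target odds = 0.85/0.15 = 17/3.
Need L⁴ ≥ 17/3 ÷ (31/9969) = 56491/31.
6⁴ = 1296 < 56491/31 ≤ 2401 = 7⁴, so L = 7.

7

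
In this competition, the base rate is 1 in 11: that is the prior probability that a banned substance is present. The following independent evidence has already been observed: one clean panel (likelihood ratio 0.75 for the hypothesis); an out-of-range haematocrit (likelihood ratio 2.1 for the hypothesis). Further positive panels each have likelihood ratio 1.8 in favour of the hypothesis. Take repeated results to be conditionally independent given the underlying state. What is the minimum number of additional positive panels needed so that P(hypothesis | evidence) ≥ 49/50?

10

Prior odds = (1/11)/(10/11) = 0.1.
Combined Bayes factor of the evidence already in hand = 0.75 × 2.1 = 1.575.
Odds after that evidence = 0.1 × 1.575 = 0.1575.
Target odds = 0.98/0.02 = 49.
Need 1.8ⁿ ≥ 49 ÷ 0.1575 = 2800/9.
1.8⁹ = 387420489/1953125 falls short of 2800/9 but 1.8¹⁰ ≈357.047 reaches it, so n = 10.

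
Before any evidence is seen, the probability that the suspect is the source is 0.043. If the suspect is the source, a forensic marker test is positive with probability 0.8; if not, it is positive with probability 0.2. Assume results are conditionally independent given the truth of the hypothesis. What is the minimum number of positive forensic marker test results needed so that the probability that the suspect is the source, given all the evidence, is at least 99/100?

Prior odds = 0.043/0.957 = 43/957.
Likelihood ratio of a positive = 0.8/0.2 = 4.
Target posterior odds = 0.99/0.01 = 99.
Need (43/957) × 4ⁿ ≥ 99, i.e. 4ⁿ ≥ 94743/43.
4⁵ = 1024 falls short of 94743/43 but 4⁶ = 4096 reaches it, so n = 6.

6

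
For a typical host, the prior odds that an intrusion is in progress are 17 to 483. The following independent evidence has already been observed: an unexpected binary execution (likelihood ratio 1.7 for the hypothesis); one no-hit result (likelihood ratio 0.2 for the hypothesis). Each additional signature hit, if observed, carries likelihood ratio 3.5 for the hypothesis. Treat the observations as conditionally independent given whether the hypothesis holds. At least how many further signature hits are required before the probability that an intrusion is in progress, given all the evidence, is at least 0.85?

Prior odds = 17/483.
Combined Bayes factor of the evidence already in hand = 1.7 × 0.2 = 0.34.
Odds after that evidence = (17/483) × 0.34 = 289/24150.
Target odds = 0.85/0.15 = 17/3.
Need 3.5ⁿ ≥ 17/3 ÷ (289/24150) = 8050/17.
3.5⁴ = 150.0625 falls short of 8050/17 but 3.5⁵ = 525.21875 reaches it, so n = 5.

5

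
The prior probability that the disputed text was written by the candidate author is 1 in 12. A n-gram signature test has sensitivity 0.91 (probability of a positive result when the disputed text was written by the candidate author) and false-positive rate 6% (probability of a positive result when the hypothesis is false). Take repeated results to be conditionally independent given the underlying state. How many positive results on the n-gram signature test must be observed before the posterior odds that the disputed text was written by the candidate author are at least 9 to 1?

2

Prior odds: (1/12) ÷ (11/12) = 1/11.
Likelihood ratio of a positive result = 0.91/0.06 = 91/6.
Target odds = 9.
Require (91/6)ⁿ ≥ 9 ÷ (1/11) = 99.
(91/6)¹ = 91/6 falls short of 99 but (91/6)² = 8281/36 reaches it, so n = 2.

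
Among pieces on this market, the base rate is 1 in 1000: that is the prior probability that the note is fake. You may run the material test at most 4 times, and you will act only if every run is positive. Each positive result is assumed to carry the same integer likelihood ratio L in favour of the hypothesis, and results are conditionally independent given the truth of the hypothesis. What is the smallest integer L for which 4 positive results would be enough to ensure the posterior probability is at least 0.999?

32

Prior odds = 0.001/0.999 = 1/999.
Target odds = 0.999/0.001 = 999.
Need L⁴ ≥ 999 ÷ (1/999) = 998001.
31⁴ = 923521 < 998001 ≤ 1048576 = 32⁴, so L = 32.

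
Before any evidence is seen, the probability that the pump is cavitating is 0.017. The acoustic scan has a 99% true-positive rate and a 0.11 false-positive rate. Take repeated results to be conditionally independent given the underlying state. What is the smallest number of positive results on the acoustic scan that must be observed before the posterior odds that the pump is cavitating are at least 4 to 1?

3

Prior odds = 0.017/0.983 = 17/983.
Likelihood ratio of a positive result = 0.99/0.11 = 9.
Target odds = 4.
Need (17/983) × 9ⁿ ≥ 4, i.e. 9ⁿ ≥ 3932/17.
9² = 81 falls short of 3932/17 but 9³ = 729 reaches it, so n = 3.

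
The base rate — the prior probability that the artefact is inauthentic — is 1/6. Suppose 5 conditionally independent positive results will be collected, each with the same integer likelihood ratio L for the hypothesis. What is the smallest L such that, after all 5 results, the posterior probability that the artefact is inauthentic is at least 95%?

Prior odds = (1/6)/(5/6) = 0.2.
Target odds = 0.95/0.05 = 19.
Need L⁵ ≥ 19 ÷ 0.2 = 95.
2⁵ = 32 < 95 ≤ 243 = 3⁵, so L = 3.

3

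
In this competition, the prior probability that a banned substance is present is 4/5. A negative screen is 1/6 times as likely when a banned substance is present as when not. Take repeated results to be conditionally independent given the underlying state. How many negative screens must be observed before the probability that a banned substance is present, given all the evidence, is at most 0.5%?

4

Prior odds: 0.8 ÷ 0.2 = 4.
Likelihood ratio per negative screen = 1/6.
Target posterior odds = 0.005/0.995 = 1/199.
Require (1/6)ⁿ ≤ 1/199 ÷ 4 = 1/796.
(1/6)³ = 1/216 is still above 1/796 but (1/6)⁴ = 1/1296 is at or below it, so n = 4.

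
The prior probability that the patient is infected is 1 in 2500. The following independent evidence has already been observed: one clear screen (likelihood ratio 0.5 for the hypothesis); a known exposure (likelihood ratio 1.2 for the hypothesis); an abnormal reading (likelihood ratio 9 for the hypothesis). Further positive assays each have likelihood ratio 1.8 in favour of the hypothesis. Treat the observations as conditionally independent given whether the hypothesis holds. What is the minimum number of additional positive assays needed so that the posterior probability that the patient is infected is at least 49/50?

18

Prior odds = 0.0004/0.9996 = 1/2499.
Combined Bayes factor of the evidence already in hand = 0.5 × 1.2 × 9 = 5.4.
Odds after that evidence = (1/2499) × 5.4 = 9/4165.
Target odds = 0.98/0.02 = 49.
Need 1.8ⁿ ≥ 49 ÷ (9/4165) = 204085/9.
1.8¹⁷ ≈21859.1 falls short of 204085/9 but 1.8¹⁸ ≈39346.4 reaches it, so n = 18.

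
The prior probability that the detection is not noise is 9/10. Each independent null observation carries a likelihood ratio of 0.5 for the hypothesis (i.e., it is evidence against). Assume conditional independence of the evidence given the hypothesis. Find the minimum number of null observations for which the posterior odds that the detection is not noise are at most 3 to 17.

6

Prior odds = 0.9/0.1 = 9.
Likelihood ratio per null observation = 0.5.
Target odds = 3/17.
Need 9 × 0.5ⁿ ≤ 3/17, i.e. 0.5ⁿ ≤ 1/51.
0.5⁵ = 0.03125 is still above 1/51 but 0.5⁶ = 0.015625 is at or below it, so n = 6.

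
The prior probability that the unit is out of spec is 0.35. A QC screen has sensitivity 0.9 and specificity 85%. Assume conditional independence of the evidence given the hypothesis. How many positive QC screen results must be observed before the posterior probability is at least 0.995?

Prior odds = 0.35/0.65 = 7/13.
False-positive rate = 1 − 0.85 = 0.15; likelihood ratio of a positive = 0.9/0.15 = 6.
Target odds: 0.995 ÷ 0.005 = 199.
Need (7/13) × 6ⁿ ≥ 199, i.e. 6ⁿ ≥ 2587/7.
6³ = 216 falls short of 2587/7 but 6⁴ = 1296 reaches it, so n = 4.

4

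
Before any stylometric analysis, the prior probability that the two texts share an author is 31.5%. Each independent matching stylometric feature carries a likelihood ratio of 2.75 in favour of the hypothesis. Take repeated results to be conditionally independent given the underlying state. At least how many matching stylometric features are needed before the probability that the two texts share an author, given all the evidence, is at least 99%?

Prior odds: 0.315 ÷ 0.685 = 63/137.
Likelihood ratio per matching stylometric feature = 2.75.
Target posterior odds = 0.99/0.01 = 99.
Require 2.75ⁿ ≥ 99 ÷ (63/137) = 1507/7.
2.75⁵ = 161051/1024 falls short of 1507/7 but 2.75⁶ = 1771561/4096 reaches it, so n = 6.

6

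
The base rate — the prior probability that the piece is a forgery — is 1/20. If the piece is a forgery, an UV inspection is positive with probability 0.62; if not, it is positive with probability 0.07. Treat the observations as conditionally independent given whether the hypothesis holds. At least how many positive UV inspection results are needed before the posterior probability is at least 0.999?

Prior odds = 0.05/0.95 = 1/19.
Likelihood ratio of a positive = 0.62/0.07 = 62/7.
Target odds: 0.999 ÷ 0.001 = 999.
Require (62/7)ⁿ ≥ 999 ÷ (1/19) = 18981.
(62/7)⁴ = 14776336/2401 falls short of 18981 but (62/7)⁵ = 916132832/16807 reaches it, so n = 5.

5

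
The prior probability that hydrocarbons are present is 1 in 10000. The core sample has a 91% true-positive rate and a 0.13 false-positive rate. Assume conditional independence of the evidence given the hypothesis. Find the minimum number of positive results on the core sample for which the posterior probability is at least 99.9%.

9

Prior odds: 0.0001 ÷ 0.9999 = 1/9999.
Likelihood ratio of a positive result = 0.91/0.13 = 7.
Target posterior odds = 0.999/0.001 = 999.
Need (1/9999) × 7ⁿ ≥ 999, i.e. 7ⁿ ≥ 9989001.
7⁸ = 5764801 falls short of 9989001 but 7⁹ = 40353607 reaches it, so n = 9.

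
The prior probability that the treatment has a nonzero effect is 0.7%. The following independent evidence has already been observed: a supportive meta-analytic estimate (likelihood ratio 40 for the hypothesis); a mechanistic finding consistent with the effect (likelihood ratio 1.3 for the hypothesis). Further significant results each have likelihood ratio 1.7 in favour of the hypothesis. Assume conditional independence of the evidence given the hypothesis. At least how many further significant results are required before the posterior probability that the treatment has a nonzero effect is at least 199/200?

Prior odds = 0.007/0.993 = 7/993.
Combined Bayes factor of the evidence already in hand = 40 × 1.3 = 52.
Odds after that evidence = (7/993) × 52 = 364/993.
Target odds = 0.995/0.005 = 199.
Need 1.7ⁿ ≥ 199 ÷ (364/993) = 197607/364.
1.7¹¹ ≈342.719 falls short of 197607/364 but 1.7¹² ≈582.622 reaches it, so n = 12.

12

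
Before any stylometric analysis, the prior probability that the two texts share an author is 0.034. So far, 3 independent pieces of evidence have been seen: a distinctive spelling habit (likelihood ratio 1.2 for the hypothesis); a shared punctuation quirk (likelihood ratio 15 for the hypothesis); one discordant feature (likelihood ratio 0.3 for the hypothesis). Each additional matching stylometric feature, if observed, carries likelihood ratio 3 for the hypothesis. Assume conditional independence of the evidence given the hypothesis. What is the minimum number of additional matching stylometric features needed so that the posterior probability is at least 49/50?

6

Prior odds = 0.034/0.966 = 17/483.
Combined Bayes factor of the evidence already in hand = 1.2 × 15 × 0.3 = 5.4.
Odds after that evidence = (17/483) × 5.4 = 153/805.
Target odds = 0.98/0.02 = 49.
Need 3ⁿ ≥ 49 ÷ (153/805) = 39445/153.
3⁵ = 243 falls short of 39445/153 but 3⁶ = 729 reaches it, so n = 6.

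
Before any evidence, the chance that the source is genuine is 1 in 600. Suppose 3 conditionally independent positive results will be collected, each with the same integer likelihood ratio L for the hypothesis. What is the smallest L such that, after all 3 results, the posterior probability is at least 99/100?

39

Prior odds = (1/600)/(599/600) = 1/599.
Target odds = 0.99/0.01 = 99.
Need L³ ≥ 99 ÷ (1/599) = 59301.
38³ = 54872 < 59301 ≤ 59319 = 39³, so L = 39.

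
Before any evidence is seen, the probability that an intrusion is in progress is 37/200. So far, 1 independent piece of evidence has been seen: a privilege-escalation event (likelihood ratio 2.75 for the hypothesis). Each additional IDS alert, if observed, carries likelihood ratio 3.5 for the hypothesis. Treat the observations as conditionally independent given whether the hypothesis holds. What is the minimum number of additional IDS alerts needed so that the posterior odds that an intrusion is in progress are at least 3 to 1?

2

Prior odds = 0.185/0.815 = 37/163.
Bayes factor of the evidence already in hand = 2.75.
Odds after that evidence = (37/163) × 2.75 = 407/652.
Target odds = 3.
Need 3.5ⁿ ≥ 3 ÷ (407/652) = 1956/407.
3.5¹ = 3.5 falls short of 1956/407 but 3.5² = 12.25 reaches it, so n = 2.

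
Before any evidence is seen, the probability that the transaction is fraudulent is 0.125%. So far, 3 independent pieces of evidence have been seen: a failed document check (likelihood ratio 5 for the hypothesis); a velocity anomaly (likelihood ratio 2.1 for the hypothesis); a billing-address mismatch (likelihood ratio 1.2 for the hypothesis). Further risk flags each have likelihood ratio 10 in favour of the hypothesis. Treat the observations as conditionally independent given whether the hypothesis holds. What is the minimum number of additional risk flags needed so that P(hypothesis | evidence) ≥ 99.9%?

Prior odds = 0.00125/0.99875 = 1/799.
Combined Bayes factor of the evidence already in hand = 5 × 2.1 × 1.2 = 12.6.
Odds after that evidence = (1/799) × 12.6 = 63/3995.
Target odds = 0.999/0.001 = 999.
Need 10ⁿ ≥ 999 ÷ (63/3995) = 443445/7.
10⁴ = 10000 falls short of 443445/7 but 10⁵ = 100000 reaches it, so n = 5.

5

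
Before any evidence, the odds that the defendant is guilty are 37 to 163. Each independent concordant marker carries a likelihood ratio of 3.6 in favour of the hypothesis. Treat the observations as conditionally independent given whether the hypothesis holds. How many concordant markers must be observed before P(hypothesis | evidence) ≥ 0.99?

Prior odds = 37/163.
Likelihood ratio per concordant marker = 3.6.
Target odds: 0.99 ÷ 0.01 = 99.
Need (37/163) × 3.6ⁿ ≥ 99, i.e. 3.6ⁿ ≥ 16137/37.
3.6⁴ = 167.9616 falls short of 16137/37 but 3.6⁵ = 604.66176 reaches it, so n = 5.

5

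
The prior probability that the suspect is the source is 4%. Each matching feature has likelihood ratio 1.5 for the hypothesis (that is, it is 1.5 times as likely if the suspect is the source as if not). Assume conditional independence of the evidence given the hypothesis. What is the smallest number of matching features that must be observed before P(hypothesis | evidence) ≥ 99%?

20

Prior odds = 0.04/0.96 = 1/24.
Likelihood ratio per matching feature = 1.5.
Target odds: 0.99 ÷ 0.01 = 99.
Need (1/24) × 1.5ⁿ ≥ 99, i.e. 1.5ⁿ ≥ 2376.
1.5¹⁹ ≈2216.84 falls short of 2376 but 1.5²⁰ ≈3325.26 reaches it, so n = 20.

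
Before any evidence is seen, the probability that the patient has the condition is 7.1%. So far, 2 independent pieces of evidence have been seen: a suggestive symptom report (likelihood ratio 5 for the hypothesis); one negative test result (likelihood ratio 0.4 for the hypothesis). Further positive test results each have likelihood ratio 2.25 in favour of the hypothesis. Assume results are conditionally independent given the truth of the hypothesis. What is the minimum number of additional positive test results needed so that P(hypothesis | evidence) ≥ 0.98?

8

Prior odds = 0.071/0.929 = 71/929.
Combined Bayes factor of the evidence already in hand = 5 × 0.4 = 2.
Odds after that evidence = (71/929) × 2 = 142/929.
Target odds = 0.98/0.02 = 49.
Need 2.25ⁿ ≥ 49 ÷ (142/929) = 45521/142.
2.25⁷ = 4782969/16384 falls short of 45521/142 but 2.25⁸ = 43046721/65536 reaches it, so n = 8.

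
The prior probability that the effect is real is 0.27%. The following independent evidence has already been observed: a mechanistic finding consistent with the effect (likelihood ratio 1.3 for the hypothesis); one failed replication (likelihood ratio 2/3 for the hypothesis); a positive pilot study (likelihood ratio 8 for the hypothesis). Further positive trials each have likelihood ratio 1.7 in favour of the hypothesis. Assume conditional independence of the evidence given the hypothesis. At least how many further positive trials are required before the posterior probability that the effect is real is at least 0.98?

15

Prior odds = 0.0027/0.9973 = 27/9973.
Combined Bayes factor of the evidence already in hand = 1.3 × (2/3) × 8 = 104/15.
Odds after that evidence = (27/9973) × 104/15 = 936/49865.
Target odds = 0.98/0.02 = 49.
Need 1.7ⁿ ≥ 49 ÷ (936/49865) = 2443385/936.
1.7¹⁴ ≈1683.78 falls short of 2443385/936 but 1.7¹⁵ ≈2862.42 reaches it, so n = 15.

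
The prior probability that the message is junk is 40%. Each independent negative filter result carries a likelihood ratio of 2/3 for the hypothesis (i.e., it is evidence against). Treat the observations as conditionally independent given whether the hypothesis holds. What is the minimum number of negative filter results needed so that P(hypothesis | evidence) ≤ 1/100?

Prior odds: 0.4 ÷ 0.6 = 2/3.
Likelihood ratio per negative filter result = 2/3.
Target posterior odds = 0.01/0.99 = 1/99.
Need (2/3) × (2/3)ⁿ ≤ 1/99, i.e. (2/3)ⁿ ≤ 1/66.
(2/3)¹⁰ = 1024/59049 is still above 1/66 but (2/3)¹¹ = 2048/177147 is at or below it, so n = 11.

11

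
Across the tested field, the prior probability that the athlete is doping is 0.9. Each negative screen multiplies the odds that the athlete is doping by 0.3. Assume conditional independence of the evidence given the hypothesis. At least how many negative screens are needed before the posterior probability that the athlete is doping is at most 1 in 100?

6

Prior odds: 0.9 ÷ 0.1 = 9.
Likelihood ratio per negative screen = 0.3.
Target posterior odds = 0.01/0.99 = 1/99.
Need 9 × 0.3ⁿ ≤ 1/99, i.e. 0.3ⁿ ≤ 1/891.
0.3⁵ = 243/100000 is still above 1/891 but 0.3⁶ = 729/1000000 is at or below it, so n = 6.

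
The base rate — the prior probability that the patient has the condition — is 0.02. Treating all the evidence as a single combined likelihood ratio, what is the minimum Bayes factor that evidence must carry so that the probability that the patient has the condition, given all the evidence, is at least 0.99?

4851

Prior odds = 0.02/0.98 = 1/49.
Target odds = 0.99/0.01 = 99.
Required Bayes factor = 99 ÷ (1/49) = 4851.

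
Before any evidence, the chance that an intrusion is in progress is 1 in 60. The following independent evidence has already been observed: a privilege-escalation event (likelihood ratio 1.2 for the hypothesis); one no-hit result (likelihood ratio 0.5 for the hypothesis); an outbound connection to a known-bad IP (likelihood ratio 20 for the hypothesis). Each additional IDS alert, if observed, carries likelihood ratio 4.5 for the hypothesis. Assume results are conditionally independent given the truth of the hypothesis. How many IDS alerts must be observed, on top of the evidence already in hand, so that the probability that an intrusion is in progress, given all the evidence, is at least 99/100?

5

Prior odds = (1/60)/(59/60) = 1/59.
Combined Bayes factor of the evidence already in hand = 1.2 × 0.5 × 20 = 12.
Odds after that evidence = (1/59) × 12 = 12/59.
Target odds = 0.99/0.01 = 99.
Need 4.5ⁿ ≥ 99 ÷ (12/59) = 486.75.
4.5⁴ = 410.0625 falls short of 486.75 but 4.5⁵ = 1845.28125 reaches it, so n = 5.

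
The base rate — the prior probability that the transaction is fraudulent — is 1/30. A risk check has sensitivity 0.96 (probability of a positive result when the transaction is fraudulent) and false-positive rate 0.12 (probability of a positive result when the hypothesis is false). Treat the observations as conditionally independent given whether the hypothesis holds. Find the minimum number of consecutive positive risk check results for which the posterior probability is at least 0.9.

3

Prior odds: (1/30) ÷ (29/30) = 1/29.
Likelihood ratio of a positive result = 0.96/0.12 = 8.
Target odds: 0.9 ÷ 0.1 = 9.
Require 8ⁿ ≥ 9 ÷ (1/29) = 261.
8² = 64 falls short of 261 but 8³ = 512 reaches it, so n = 3.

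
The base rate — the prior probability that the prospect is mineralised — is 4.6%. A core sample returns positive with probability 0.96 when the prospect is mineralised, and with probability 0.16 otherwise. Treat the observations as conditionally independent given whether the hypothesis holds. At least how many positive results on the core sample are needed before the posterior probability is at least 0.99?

Prior odds = 0.046/0.954 = 23/477.
Likelihood ratio of a positive result = 0.96/0.16 = 6.
Target posterior odds = 0.99/0.01 = 99.
Need (23/477) × 6ⁿ ≥ 99, i.e. 6ⁿ ≥ 47223/23.
6⁴ = 1296 falls short of 47223/23 but 6⁵ = 7776 reaches it, so n = 5.

5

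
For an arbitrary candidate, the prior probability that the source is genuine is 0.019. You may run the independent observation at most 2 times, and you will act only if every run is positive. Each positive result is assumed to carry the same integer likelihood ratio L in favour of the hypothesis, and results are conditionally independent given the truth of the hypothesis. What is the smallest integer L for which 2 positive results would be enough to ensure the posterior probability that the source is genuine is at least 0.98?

Prior odds = 0.019/0.981 = 19/981.
Target odds = 0.98/0.02 = 49.
Need L² ≥ 49 ÷ (19/981) = 48069/19.
50² = 2500 < 48069/19 ≤ 2601 = 51², so L = 51.

51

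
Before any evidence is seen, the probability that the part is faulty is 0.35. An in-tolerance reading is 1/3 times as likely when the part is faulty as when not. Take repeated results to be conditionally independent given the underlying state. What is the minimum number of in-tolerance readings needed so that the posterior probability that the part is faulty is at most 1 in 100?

4

Prior odds: 0.35 ÷ 0.65 = 7/13.
Likelihood ratio per in-tolerance reading = 1/3.
Target odds: 0.01 ÷ 0.99 = 1/99.
Require (1/3)ⁿ ≤ 1/99 ÷ (7/13) = 13/693.
(1/3)³ = 1/27 is still above 13/693 but (1/3)⁴ = 1/81 is at or below it, so n = 4.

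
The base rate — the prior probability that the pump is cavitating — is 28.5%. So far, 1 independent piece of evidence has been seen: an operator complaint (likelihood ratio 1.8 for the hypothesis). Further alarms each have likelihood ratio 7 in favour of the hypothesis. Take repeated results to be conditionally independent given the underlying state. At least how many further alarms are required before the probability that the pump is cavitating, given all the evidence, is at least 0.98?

3

Prior odds = 0.285/0.715 = 57/143.
Bayes factor of the evidence already in hand = 1.8.
Odds after that evidence = (57/143) × 1.8 = 513/715.
Target odds = 0.98/0.02 = 49.
Need 7ⁿ ≥ 49 ÷ (513/715) = 35035/513.
7² = 49 falls short of 35035/513 but 7³ = 343 reaches it, so n = 3.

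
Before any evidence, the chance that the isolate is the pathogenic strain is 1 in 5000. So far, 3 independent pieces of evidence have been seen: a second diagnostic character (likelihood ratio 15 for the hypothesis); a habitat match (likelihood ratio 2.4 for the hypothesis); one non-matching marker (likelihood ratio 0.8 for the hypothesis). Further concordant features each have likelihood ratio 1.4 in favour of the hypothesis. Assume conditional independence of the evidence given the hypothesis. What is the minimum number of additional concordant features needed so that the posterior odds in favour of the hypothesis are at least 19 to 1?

25

Prior odds = 0.0002/0.9998 = 1/4999.
Combined Bayes factor of the evidence already in hand = 15 × 2.4 × 0.8 = 28.8.
Odds after that evidence = (1/4999) × 28.8 = 144/24995.
Target odds = 19.
Need 1.4ⁿ ≥ 19 ÷ (144/24995) = 474905/144.
1.4²⁴ ≈3214.2 falls short of 474905/144 but 1.4²⁵ ≈4499.88 reaches it, so n = 25.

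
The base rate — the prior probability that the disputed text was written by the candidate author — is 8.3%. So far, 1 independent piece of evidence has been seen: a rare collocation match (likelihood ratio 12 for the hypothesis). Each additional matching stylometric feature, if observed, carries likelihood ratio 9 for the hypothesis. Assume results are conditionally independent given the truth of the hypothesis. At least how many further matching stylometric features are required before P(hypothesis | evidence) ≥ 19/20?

2

Prior odds = 0.083/0.917 = 83/917.
Bayes factor of the evidence already in hand = 12.
Odds after that evidence = (83/917) × 12 = 996/917.
Target odds = 0.95/0.05 = 19.
Need 9ⁿ ≥ 19 ÷ (996/917) = 17423/996.
9¹ = 9 falls short of 17423/996 but 9² = 81 reaches it, so n = 2.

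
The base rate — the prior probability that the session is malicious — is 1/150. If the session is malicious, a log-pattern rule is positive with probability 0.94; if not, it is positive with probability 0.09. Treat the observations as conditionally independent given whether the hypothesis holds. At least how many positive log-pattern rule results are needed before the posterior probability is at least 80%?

3

Prior odds = (1/150)/(149/150) = 1/149.
Likelihood ratio of a positive = 0.94/0.09 = 94/9.
Target posterior odds = 0.8/0.2 = 4.
Need (1/149) × (94/9)ⁿ ≥ 4, i.e. (94/9)ⁿ ≥ 596.
(94/9)² = 8836/81 falls short of 596 but (94/9)³ = 830584/729 reaches it, so n = 3.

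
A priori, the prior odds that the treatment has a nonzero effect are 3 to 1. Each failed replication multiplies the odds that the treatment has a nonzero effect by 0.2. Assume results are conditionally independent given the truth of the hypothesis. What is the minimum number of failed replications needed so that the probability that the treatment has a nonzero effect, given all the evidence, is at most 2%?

4

Prior odds = 3.
Likelihood ratio per failed replication = 0.2.
Target posterior odds = 0.02/0.98 = 1/49.
Need 3 × 0.2ⁿ ≤ 1/49, i.e. 0.2ⁿ ≤ 1/147.
0.2³ = 0.008 is still above 1/147 but 0.2⁴ = 0.0016 is at or below it, so n = 4.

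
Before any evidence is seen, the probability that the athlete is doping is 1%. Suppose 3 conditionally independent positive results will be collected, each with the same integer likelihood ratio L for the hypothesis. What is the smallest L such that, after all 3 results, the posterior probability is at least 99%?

Prior odds = 0.01/0.99 = 1/99.
Target odds = 0.99/0.01 = 99.
Need L³ ≥ 99 ÷ (1/99) = 9801.
21³ = 9261 < 9801 ≤ 10648 = 22³, so L = 22.

22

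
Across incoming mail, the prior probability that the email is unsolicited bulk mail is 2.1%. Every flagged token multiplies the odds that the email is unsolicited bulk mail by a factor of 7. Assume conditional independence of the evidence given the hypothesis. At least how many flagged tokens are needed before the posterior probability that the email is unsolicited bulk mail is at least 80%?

Prior odds = 0.021/0.979 = 21/979.
Likelihood ratio per flagged token = 7.
Target odds: 0.8 ÷ 0.2 = 4.
Require 7ⁿ ≥ 4 ÷ (21/979) = 3916/21.
7² = 49 falls short of 3916/21 but 7³ = 343 reaches it, so n = 3.

3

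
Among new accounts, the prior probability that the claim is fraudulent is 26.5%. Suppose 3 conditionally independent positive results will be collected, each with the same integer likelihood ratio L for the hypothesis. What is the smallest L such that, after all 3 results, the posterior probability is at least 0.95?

Prior odds = 0.265/0.735 = 53/147.
Target odds = 0.95/0.05 = 19.
Need L³ ≥ 19 ÷ (53/147) = 2793/53.
3³ = 27 < 2793/53 ≤ 64 = 4³, so L = 4.

4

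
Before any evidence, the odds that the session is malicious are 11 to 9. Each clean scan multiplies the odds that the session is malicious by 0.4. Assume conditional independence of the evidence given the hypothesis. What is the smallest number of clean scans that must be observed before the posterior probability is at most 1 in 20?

4

Prior odds = 11/9.
Likelihood ratio per clean scan = 0.4.
Target odds: 0.05 ÷ 0.95 = 1/19.
Require 0.4ⁿ ≤ 1/19 ÷ (11/9) = 9/209.
0.4³ = 0.064 is still above 9/209 but 0.4⁴ = 0.0256 is at or below it, so n = 4.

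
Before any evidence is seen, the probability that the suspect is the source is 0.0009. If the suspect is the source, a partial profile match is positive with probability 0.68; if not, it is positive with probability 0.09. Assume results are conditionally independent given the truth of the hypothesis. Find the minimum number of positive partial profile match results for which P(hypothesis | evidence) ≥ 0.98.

Prior odds: 0.0009 ÷ 0.9991 = 9/9991.
Likelihood ratio of a positive = 0.68/0.09 = 68/9.
Target posterior odds = 0.98/0.02 = 49.
Require (68/9)ⁿ ≥ 49 ÷ (9/9991) = 489559/9.
(68/9)⁵ ≈24622.5 falls short of 489559/9 but (68/9)⁶ ≈186037 reaches it, so n = 6.

6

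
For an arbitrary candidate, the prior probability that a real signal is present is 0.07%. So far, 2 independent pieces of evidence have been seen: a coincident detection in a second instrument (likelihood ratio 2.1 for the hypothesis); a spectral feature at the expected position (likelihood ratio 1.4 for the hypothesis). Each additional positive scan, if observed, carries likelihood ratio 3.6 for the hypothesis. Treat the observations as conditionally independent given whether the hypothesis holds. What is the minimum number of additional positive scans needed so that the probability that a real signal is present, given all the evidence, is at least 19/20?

8

Prior odds = 0.0007/0.9993 = 7/9993.
Combined Bayes factor of the evidence already in hand = 2.1 × 1.4 = 2.94.
Odds after that evidence = (7/9993) × 2.94 = 343/166550.
Target odds = 0.95/0.05 = 19.
Need 3.6ⁿ ≥ 19 ÷ (343/166550) = 3164450/343.
3.6⁷ = 612220032/78125 falls short of 3164450/343 but 3.6⁸ ≈28211.1 reaches it, so n = 8.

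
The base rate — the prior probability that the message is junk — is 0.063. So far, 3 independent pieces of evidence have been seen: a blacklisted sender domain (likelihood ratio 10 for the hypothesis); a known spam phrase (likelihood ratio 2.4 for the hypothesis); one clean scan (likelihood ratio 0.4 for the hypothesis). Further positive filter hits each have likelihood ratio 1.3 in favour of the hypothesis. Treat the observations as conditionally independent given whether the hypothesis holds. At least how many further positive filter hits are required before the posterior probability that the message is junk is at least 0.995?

22

Prior odds = 0.063/0.937 = 63/937.
Combined Bayes factor of the evidence already in hand = 10 × 2.4 × 0.4 = 9.6.
Odds after that evidence = (63/937) × 9.6 = 3024/4685.
Target odds = 0.995/0.005 = 199.
Need 1.3ⁿ ≥ 199 ÷ (3024/4685) = 932315/3024.
1.3²¹ ≈247.065 falls short of 932315/3024 but 1.3²² ≈321.184 reaches it, so n = 22.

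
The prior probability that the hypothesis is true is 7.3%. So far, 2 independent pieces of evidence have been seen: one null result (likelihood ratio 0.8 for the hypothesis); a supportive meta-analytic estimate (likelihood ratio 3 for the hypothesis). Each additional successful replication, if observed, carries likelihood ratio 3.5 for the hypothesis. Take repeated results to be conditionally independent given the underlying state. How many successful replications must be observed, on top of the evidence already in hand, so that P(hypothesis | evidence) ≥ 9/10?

Prior odds = 0.073/0.927 = 73/927.
Combined Bayes factor of the evidence already in hand = 0.8 × 3 = 2.4.
Odds after that evidence = (73/927) × 2.4 = 292/1545.
Target odds = 0.9/0.1 = 9.
Need 3.5ⁿ ≥ 9 ÷ (292/1545) = 13905/292.
3.5³ = 42.875 falls short of 13905/292 but 3.5⁴ = 150.0625 reaches it, so n = 4.

4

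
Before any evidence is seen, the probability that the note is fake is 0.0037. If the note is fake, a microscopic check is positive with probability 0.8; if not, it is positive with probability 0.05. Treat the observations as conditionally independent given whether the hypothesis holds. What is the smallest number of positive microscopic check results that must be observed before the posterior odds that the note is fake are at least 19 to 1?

Prior odds: 0.0037 ÷ 0.9963 = 37/9963.
Likelihood ratio of a positive = 0.8/0.05 = 16.
Target odds = 19.
Require 16ⁿ ≥ 19 ÷ (37/9963) = 189297/37.
16³ = 4096 falls short of 189297/37 but 16⁴ = 65536 reaches it, so n = 4.

4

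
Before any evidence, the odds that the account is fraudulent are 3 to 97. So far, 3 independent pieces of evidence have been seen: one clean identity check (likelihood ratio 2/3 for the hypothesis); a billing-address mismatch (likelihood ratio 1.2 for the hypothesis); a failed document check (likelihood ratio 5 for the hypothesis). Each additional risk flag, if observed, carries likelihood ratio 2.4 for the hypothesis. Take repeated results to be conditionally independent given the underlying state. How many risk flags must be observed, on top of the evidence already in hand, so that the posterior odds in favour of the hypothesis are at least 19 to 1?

6

Prior odds = 3/97.
Combined Bayes factor of the evidence already in hand = (2/3) × 1.2 × 5 = 4.
Odds after that evidence = (3/97) × 4 = 12/97.
Target odds = 19.
Need 2.4ⁿ ≥ 19 ÷ (12/97) = 1843/12.
2.4⁵ = 79.62624 falls short of 1843/12 but 2.4⁶ = 2985984/15625 reaches it, so n = 6.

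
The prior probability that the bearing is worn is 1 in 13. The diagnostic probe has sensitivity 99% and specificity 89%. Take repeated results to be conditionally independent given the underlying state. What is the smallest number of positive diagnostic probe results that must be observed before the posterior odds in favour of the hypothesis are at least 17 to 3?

Prior odds = (1/13)/(12/13) = 1/12.
False-positive rate = 1 − 0.89 = 0.11; likelihood ratio of a positive = 0.99/0.11 = 9.
Target odds = 17/3.
Need (1/12) × 9ⁿ ≥ 17/3, i.e. 9ⁿ ≥ 68.
9¹ = 9 falls short of 68 but 9² = 81 reaches it, so n = 2.

2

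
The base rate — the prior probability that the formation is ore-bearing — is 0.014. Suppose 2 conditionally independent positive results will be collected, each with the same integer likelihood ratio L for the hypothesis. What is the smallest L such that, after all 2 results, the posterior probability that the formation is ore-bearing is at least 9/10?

26

Prior odds = 0.014/0.986 = 7/493.
Target odds = 0.9/0.1 = 9.
Need L² ≥ 9 ÷ (7/493) = 4437/7.
25² = 625 < 4437/7 ≤ 676 = 26², so L = 26.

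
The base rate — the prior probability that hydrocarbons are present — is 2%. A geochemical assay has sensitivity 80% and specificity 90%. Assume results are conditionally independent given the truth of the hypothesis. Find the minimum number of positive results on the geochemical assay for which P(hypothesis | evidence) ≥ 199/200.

5

Prior odds: 0.02 ÷ 0.98 = 1/49.
False-positive rate = 1 − 0.9 = 0.1; likelihood ratio of a positive = 0.8/0.1 = 8.
Target odds: 0.995 ÷ 0.005 = 199.
Require 8ⁿ ≥ 199 ÷ (1/49) = 9751.
8⁴ = 4096 falls short of 9751 but 8⁵ = 32768 reaches it, so n = 5.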